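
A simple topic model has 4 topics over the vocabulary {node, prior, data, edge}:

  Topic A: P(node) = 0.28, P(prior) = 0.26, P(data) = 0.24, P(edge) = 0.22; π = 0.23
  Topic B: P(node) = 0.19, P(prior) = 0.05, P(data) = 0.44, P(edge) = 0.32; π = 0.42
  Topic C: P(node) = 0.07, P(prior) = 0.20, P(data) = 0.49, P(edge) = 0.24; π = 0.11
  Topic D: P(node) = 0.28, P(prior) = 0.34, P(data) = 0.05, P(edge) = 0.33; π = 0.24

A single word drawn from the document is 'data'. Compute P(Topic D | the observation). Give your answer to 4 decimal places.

P(component k | x) = w_k·f_k(x) / marginal(x), where marginal(x) = Σ_j w_j·f_j(x).
Evaluate each component's likelihood at the observed value:
  L_A = P(data | comp) = 0.24
  L_B = P(data | comp) = 0.44
  L_C = P(data | comp) = 0.49
  L_D = P(data | comp) = 0.05
Prior × likelihood for each component:
  w_A·L_A = 0.23 × 0.24 = 0.0552
  w_B·L_B = 0.42 × 0.44 = 0.1848
  w_C·L_C = 0.11 × 0.49 = 0.0539
  w_D·L_D = 0.24 × 0.05 = 0.012
Normaliser: 0.0552 + 0.1848 + 0.0539 + 0.012 = 0.3059
P(Topic D | x) ≈ 0.0392

0.0392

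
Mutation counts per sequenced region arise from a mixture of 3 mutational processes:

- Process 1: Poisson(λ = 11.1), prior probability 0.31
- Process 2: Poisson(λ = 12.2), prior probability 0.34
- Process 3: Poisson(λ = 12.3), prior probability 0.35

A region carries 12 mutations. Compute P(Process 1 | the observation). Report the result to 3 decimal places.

0.303

Apply Bayes' rule: the posterior for each component is proportional to its prior times its likelihood at x.
Poisson probabilities:
  L_1 = e^(−11.1)·11.1^12/12! = 0.110375
  L_2 = e^(−12.2)·12.2^12/12! = 0.11418
  L_3 = e^(−12.3)·12.3^12/12! = 0.113947
Weight by the priors:
  P(Z=1)·L_1 = 0.31 × 0.110375 = 0.0342162
  P(Z=2)·L_2 = 0.34 × 0.11418 = 0.038821
  P(Z=3)·L_3 = 0.35 × 0.113947 = 0.0398814
Evidence: 0.0342162 + 0.038821 + 0.0398814 = 0.112919
P(Process 1 | data) = 0.0342162 / 0.112919 ≈ 0.303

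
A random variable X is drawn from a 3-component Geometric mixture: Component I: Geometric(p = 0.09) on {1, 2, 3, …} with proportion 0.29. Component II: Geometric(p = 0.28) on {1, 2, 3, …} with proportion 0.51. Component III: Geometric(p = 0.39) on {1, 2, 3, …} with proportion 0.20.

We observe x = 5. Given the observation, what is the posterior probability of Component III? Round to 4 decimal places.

0.1610

P(component k | x) = π_k·f_k(x) / marginal(x), where marginal(x) = Σ_j π_j·f_j(x).
Geometric probabilities:
  L_I = 0.0617175
  L_II = 0.0752468
  L_III = 0.0539988
Weight by the priors:
  π_I·L_I = 0.29 × 0.0617175 = 0.0178981
  π_II·L_II = 0.51 × 0.0752468 = 0.0383759
  π_III·L_III = 0.20 × 0.0539988 = 0.0107998
Marginal: 0.0178981 + 0.0383759 + 0.0107998 = 0.0670737
Responsibility of Component III: 0.0107998 / 0.0670737 ≈ 0.1610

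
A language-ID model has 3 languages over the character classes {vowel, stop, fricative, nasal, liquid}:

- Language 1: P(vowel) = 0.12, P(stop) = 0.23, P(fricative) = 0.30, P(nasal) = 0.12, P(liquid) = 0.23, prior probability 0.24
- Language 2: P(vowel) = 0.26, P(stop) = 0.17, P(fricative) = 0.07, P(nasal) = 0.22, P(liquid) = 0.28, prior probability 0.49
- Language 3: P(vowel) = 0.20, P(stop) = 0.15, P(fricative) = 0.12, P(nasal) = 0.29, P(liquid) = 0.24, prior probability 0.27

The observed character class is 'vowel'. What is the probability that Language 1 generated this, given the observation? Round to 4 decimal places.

By Bayes' theorem, P(k | x) = w_k f_k(x) / Σ_j w_j f_j(x).
Evaluate each component's likelihood at the observed value:
  f_1 = P(vowel | comp) = 0.12
  f_2 = P(vowel | comp) = 0.26
  f_3 = P(vowel | comp) = 0.20
Prior × likelihood for each component:
  w_1·f_1 = 0.24 × 0.12 = 0.0288
  w_2·f_2 = 0.49 × 0.26 = 0.1274
  w_3·f_3 = 0.27 × 0.2 = 0.054
Denominator: 0.0288 + 0.1274 + 0.054 = 0.2102
P(Language 1 | 'vowel') = 0.0288 / 0.2102 ≈ 0.1370

0.1370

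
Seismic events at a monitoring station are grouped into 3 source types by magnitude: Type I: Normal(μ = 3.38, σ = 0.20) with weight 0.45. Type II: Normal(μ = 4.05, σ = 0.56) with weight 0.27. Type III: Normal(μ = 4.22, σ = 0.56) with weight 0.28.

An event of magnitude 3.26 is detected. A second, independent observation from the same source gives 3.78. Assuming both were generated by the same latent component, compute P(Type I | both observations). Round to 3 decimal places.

P(component k | x) = π_k·f_k(x) / marginal(x), where marginal(x) = Σ_j π_j·f_j(x).
Since both observations come from the same component, the likelihood for component k is f_k(x₁)·f_k(x₂).
  f_I = [1.66612] × [0.269955] = 0.449778
  f_II = [0.263375] × [0.634225] = 0.167039
  f_III = [0.163899] × [0.523199] = 0.0857515
Prior × likelihood for each component:
  π_I·f_I = 0.45 × 0.449778 = 0.2024
  π_II·f_II = 0.27 × 0.167039 = 0.0451005
  π_III·f_III = 0.28 × 0.0857515 = 0.0240104
Sum: 0.2024 + 0.0451005 + 0.0240104 = 0.271511
Responsibility of Type I: 0.2024 / 0.271511 ≈ 0.745

0.745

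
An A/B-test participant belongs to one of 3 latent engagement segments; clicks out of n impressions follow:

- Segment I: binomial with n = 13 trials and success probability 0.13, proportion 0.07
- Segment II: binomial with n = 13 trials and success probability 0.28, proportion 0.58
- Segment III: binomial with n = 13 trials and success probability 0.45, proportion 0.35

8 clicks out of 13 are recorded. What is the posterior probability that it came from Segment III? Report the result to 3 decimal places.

By Bayes' theorem, P(k | x) = P(Z=k) f_k(x) / Σ_j P(Z=j) f_j(x).
Binomial probabilities:
  f_I = 5.23265e-05
  f_II = 0.00940817
  f_III = 0.108916
Weight by the priors:
  P(Z=I)·f_I = 0.07 × 5.23265e-05 = 3.66285e-06
  P(Z=II)·f_II = 0.58 × 0.00940817 = 0.00545674
  P(Z=III)·f_III = 0.35 × 0.108916 = 0.0381206
Evidence: 3.66285e-06 + 0.00545674 + 0.0381206 = 0.043581
P(Segment III | 8 clicks out of 13) = 0.0381206 / 0.043581 ≈ 0.875

0.875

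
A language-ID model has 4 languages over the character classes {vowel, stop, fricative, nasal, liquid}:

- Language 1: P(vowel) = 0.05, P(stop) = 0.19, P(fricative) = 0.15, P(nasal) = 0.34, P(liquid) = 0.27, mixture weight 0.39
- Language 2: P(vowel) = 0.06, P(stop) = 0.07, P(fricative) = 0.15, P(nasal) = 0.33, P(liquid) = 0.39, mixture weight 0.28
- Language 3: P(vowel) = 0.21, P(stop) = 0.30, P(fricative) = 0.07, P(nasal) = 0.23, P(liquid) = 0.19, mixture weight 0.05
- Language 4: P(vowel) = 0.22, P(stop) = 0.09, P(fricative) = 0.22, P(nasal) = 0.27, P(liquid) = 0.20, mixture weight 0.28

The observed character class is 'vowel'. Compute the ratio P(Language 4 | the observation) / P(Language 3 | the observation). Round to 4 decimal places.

Since P(k|x) ∝ P(Z=k) f_k(x), the posterior odds are P(Z=i) f_i(x) / (P(Z=j) f_j(x)).
Evaluate each component's likelihood at the observed value:
  f_1 = P(vowel | comp) = 0.05
  f_2 = P(vowel | comp) = 0.06
  f_3 = P(vowel | comp) = 0.21
  f_4 = P(vowel | comp) = 0.22
Odds = (0.28/0.05) × (0.22/0.21) = 5.6 × 1.04762 ≈ 5.8667

5.8667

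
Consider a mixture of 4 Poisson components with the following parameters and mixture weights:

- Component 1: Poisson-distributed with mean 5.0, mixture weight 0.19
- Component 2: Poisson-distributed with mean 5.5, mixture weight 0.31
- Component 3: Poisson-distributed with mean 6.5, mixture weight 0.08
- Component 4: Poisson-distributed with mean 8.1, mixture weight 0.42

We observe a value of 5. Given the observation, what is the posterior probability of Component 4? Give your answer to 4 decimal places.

Apply Bayes' rule: the posterior for each component is proportional to its prior times its likelihood at x.
Poisson probabilities:
  L_1 = 0.175467
  L_2 = 0.171401
  L_3 = 0.145369
  L_4 = 0.088198
Unnormalised posteriors:
  π_1·L_1 = 0.19 × 0.175467 = 0.0333388
  π_2·L_2 = 0.31 × 0.171401 = 0.0531342
  π_3·L_3 = 0.08 × 0.145369 = 0.0116295
  π_4·L_4 = 0.42 × 0.088198 = 0.0370431
Denominator: 0.0333388 + 0.0531342 + 0.0116295 + 0.0370431 = 0.135146
P(Component 4 | x) ≈ 0.2741

0.2741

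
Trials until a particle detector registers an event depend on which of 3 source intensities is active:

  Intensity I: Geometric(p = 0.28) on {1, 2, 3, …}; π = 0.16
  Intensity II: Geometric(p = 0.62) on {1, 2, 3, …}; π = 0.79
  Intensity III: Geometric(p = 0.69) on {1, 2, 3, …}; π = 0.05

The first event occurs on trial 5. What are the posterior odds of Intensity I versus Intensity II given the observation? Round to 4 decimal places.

Only the two components matter; the odds are (π_i f_i(x)) / (π_j f_j(x)).
Component likelihoods at x = 5:
  f_I = 0.28·(1−0.28)^4 = 0.28·0.268739 = 0.0752468
  f_II = 0.62·(1−0.62)^4 = 0.62·0.0208514 = 0.0129278
  f_III = 0.69·(1−0.69)^4 = 0.69·0.00923521 = 0.00637229
0.0120395 / 0.010213 ≈ 1.1788

1.1788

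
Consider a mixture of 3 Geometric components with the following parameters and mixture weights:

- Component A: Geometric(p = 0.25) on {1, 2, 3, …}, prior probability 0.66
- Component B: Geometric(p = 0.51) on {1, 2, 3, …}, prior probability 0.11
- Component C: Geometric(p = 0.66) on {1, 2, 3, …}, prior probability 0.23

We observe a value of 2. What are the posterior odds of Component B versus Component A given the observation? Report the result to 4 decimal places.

0.2221

The posterior odds equal the prior odds times the likelihood ratio: (P(Z=i)/P(Z=j))·(f_i(x)/f_j(x)).
Geometric probabilities:
  L_A = 0.25·(1−0.25)^1 = 0.25·0.75 = 0.1875
  L_B = 0.51·(1−0.51)^1 = 0.51·0.49 = 0.2499
  L_C = 0.66·(1−0.66)^1 = 0.66·0.34 = 0.2244
0.027489 / 0.12375 ≈ 0.2221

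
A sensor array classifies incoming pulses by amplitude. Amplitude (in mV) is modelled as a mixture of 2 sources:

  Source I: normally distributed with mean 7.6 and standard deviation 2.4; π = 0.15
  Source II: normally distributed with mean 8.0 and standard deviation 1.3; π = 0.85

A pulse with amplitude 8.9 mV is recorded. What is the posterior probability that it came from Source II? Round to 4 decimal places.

P(component k | x) = w_k·f_k(x) / marginal(x), where marginal(x) = Σ_j w_j·f_j(x).
Evaluate each component's likelihood at the observed value:
  f_I = 0.143545
  f_II = 0.241485
Weight by the priors:
  w_I·f_I = 0.15 × 0.143545 = 0.0215317
  w_II·f_II = 0.85 × 0.241485 = 0.205262
Denominator: 0.0215317 + 0.205262 = 0.226794
P(Source II | 8.9 mV) = 0.205262 / 0.226794 ≈ 0.9051

0.9051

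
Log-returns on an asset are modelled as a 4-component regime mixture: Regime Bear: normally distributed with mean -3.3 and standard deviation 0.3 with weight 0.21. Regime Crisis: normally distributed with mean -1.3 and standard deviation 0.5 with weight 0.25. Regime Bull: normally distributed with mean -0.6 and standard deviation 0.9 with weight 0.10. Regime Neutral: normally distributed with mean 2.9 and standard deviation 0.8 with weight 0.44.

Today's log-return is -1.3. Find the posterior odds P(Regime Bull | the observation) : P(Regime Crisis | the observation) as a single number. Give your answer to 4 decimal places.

Posterior odds = (π_i f_i(x)) / (π_j f_j(x)); the normalising sum cancels.
Normal densities:
  f_Bear = 2.9703e-10
  f_Crisis = 0.797885
  f_Bull = 0.327572
  f_Neutral = 5.16059e-07
0.0327572 / 0.199471 ≈ 0.1642

0.1642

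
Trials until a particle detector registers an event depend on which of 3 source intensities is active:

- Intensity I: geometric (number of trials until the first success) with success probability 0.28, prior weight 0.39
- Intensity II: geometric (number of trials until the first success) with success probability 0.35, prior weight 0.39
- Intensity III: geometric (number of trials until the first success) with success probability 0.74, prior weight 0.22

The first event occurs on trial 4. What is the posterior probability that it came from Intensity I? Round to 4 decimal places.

0.5025

The responsibility of component k is P(Z=k) f_k(x) divided by Σ_j P(Z=j) f_j(x).
Evaluate each component's likelihood at the observed value:
  f_I = 0.28·(1−0.28)^3 = 0.28·0.373248 = 0.104509
  f_II = 0.35·(1−0.35)^3 = 0.35·0.274625 = 0.0961188
  f_III = 0.74·(1−0.74)^3 = 0.74·0.017576 = 0.0130062
Weight by the priors:
  P(Z=I)·f_I = 0.39 × 0.104509 = 0.0407587
  P(Z=II)·f_II = 0.39 × 0.0961188 = 0.0374863
  P(Z=III)·f_III = 0.22 × 0.0130062 = 0.00286137
Sum: 0.0407587 + 0.0374863 + 0.00286137 = 0.0811064
So the posterior for Intensity I is 0.0407587 / 0.0811064 ≈ 0.5025.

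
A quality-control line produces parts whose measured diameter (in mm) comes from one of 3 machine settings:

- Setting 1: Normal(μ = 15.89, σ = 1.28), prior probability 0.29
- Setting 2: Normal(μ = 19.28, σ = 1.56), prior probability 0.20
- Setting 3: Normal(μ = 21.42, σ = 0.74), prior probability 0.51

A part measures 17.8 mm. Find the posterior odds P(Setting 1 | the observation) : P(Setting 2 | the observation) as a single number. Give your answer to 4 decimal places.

Since P(k|x) ∝ w_k f_k(x), the posterior odds are w_i f_i(x) / (w_j f_j(x)).
Normal densities:
  L_1 = (1/(1.28·√(2π)))·exp(−(17.8−15.89)²/(2·1.28²)) = 0.311674·exp(-1.11331) = 0.102375
  L_2 = (1/(1.56·√(2π)))·exp(−(17.8−19.28)²/(2·1.56²)) = 0.255732·exp(-0.45003) = 0.163057
  L_3 = (1/(0.74·√(2π)))·exp(−(17.8−21.42)²/(2·0.74²)) = 0.539111·exp(-11.96530) = 3.42936e-06
Posterior odds = (w_1·L_1) / (w_2·L_2) = (0.29·0.102375) / (0.20·0.163057) = 0.0296888 / 0.0326113 ≈ 0.9104

0.9104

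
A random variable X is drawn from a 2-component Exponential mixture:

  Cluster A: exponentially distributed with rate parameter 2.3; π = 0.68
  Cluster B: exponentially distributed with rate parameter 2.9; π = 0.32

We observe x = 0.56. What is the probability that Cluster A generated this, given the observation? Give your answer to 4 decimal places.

The responsibility of component k is P(Z=k) f_k(x) divided by Σ_j P(Z=j) f_j(x).
Exponential densities:
  L_A = 2.3·e^(−2.3·0.56) = 2.3·e^(−1.2880) = 0.63439
  L_B = 2.9·e^(−2.9·0.56) = 2.9·e^(−1.6240) = 0.571615
Multiply by the mixture weights:
  P(Z=A)·L_A = 0.68 × 0.63439 = 0.431385
  P(Z=B)·L_B = 0.32 × 0.571615 = 0.182917
Normaliser: 0.431385 + 0.182917 = 0.614302
P(Cluster A | the observation) ≈ 0.7022

0.7022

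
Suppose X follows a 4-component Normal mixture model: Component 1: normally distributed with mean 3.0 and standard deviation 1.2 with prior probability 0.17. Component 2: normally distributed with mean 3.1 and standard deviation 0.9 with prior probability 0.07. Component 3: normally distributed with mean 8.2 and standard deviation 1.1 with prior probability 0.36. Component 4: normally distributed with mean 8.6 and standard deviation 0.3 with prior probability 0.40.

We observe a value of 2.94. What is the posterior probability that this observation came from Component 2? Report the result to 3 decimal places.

0.351

P(component k | x) = π_k·f_k(x) / marginal(x), where marginal(x) = Σ_j π_j·f_j(x).
Evaluate each component's likelihood at the observed value:
  L_1 = (1/(1.2·√(2π)))·exp(−(2.94−3.0)²/(2·1.2²)) = 0.332452·exp(-0.00125) = 0.332037
  L_2 = (1/(0.9·√(2π)))·exp(−(2.94−3.1)²/(2·0.9²)) = 0.443269·exp(-0.01580) = 0.43632
  L_3 = (1/(1.1·√(2π)))·exp(−(2.94−8.2)²/(2·1.1²)) = 0.362675·exp(-11.43289) = 3.92894e-06
  L_4 = (1/(0.3·√(2π)))·exp(−(2.94−8.6)²/(2·0.3²)) = 1.329808·exp(-177.97556) = 6.76063e-78
Weight by the priors:
  π_1·L_1 = 0.17 × 0.332037 = 0.0564462
  π_2·L_2 = 0.07 × 0.43632 = 0.0305424
  π_3·L_3 = 0.36 × 3.92894e-06 = 1.41442e-06
  π_4·L_4 = 0.40 × 6.76063e-78 = 2.70425e-78
Marginal: 0.0564462 + 0.0305424 + 1.41442e-06 + 2.70425e-78 = 0.08699
So the posterior for Component 2 is 0.0305424 / 0.08699 ≈ 0.351.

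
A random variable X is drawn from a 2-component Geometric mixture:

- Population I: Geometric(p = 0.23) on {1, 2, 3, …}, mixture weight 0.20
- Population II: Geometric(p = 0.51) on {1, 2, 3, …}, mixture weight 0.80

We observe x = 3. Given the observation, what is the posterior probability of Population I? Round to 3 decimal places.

0.218

The responsibility of component k is π_k f_k(x) divided by Σ_j π_j f_j(x).
Geometric probabilities:
  L_I = 0.23·(1−0.23)^2 = 0.23·0.5929 = 0.136367
  L_II = 0.51·(1−0.51)^2 = 0.51·0.2401 = 0.122451
Multiply by the mixture weights:
  π_I·L_I = 0.20 × 0.136367 = 0.0272734
  π_II·L_II = 0.80 × 0.122451 = 0.0979608
Denominator: 0.0272734 + 0.0979608 = 0.125234
So the posterior for Population I is 0.0272734 / 0.125234 ≈ 0.218.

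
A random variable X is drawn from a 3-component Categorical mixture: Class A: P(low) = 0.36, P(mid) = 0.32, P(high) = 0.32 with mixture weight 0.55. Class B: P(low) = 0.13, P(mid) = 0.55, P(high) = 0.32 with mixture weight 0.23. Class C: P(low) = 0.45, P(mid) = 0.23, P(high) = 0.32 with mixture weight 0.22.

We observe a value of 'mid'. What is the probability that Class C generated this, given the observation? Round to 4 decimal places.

0.1433

Apply Bayes' rule: the posterior for each component is proportional to its prior times its likelihood at x.
Component likelihoods at x = 'mid':
  L_A = 0.32
  L_B = 0.55
  L_C = 0.23
Weight by the priors:
  P(Z=A)·L_A = 0.55 × 0.32 = 0.176
  P(Z=B)·L_B = 0.23 × 0.55 = 0.1265
  P(Z=C)·L_C = 0.22 × 0.23 = 0.0506
Marginal: 0.176 + 0.1265 + 0.0506 = 0.3531
P(Class C | 'mid') ≈ 0.1433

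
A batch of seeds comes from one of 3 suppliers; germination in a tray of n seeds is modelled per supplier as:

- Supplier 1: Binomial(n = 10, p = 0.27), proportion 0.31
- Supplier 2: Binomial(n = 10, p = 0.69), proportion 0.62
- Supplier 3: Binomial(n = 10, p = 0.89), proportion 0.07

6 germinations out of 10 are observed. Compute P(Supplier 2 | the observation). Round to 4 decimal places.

By Bayes' theorem, P(k | x) = π_k f_k(x) / Σ_j π_j f_j(x).
Evaluate each component's likelihood at the observed value:
  f_1 = C(10,6)·0.27^6·0.73^4 = 210·0.00038742·0.283982 = 0.0231043
  f_2 = C(10,6)·0.69^6·0.31^4 = 210·0.107918·0.00923521 = 0.209296
  f_3 = C(10,6)·0.89^6·0.11^4 = 210·0.496981·0.00014641 = 0.0152802
Weight by the priors:
  π_1·f_1 = 0.31 × 0.0231043 = 0.00716234
  π_2·f_2 = 0.62 × 0.209296 = 0.129763
  π_3·f_3 = 0.07 × 0.0152802 = 0.00106962
Evidence: 0.00716234 + 0.129763 + 0.00106962 = 0.137995
So the posterior for Supplier 2 is 0.129763 / 0.137995 ≈ 0.9403.

0.9403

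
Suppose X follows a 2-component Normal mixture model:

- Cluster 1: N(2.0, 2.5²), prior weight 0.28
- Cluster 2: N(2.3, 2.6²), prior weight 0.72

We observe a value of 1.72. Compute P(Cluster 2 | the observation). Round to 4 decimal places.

0.7082

Apply Bayes' rule: the posterior for each component is proportional to its prior times its likelihood at x.
Component likelihoods at x = 1.72:
  p_1 = (1/(2.5·√(2π)))·exp(−(1.72−2.0)²/(2·2.5²)) = 0.159577·exp(-0.00627) = 0.158579
  p_2 = (1/(2.6·√(2π)))·exp(−(1.72−2.3)²/(2·2.6²)) = 0.153439·exp(-0.02488) = 0.149669
Weight by the priors:
  w_1·p_1 = 0.28 × 0.158579 = 0.0444022
  w_2·p_2 = 0.72 × 0.149669 = 0.107761
Normaliser: 0.0444022 + 0.107761 = 0.152164
Responsibility of Cluster 2: 0.107761 / 0.152164 ≈ 0.7082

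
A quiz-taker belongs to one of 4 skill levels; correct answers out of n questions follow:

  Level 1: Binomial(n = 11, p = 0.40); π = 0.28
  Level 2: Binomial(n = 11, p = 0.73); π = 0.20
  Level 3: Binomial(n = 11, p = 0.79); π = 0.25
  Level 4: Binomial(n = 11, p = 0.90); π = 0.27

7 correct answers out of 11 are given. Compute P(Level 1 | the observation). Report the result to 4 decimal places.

0.2100

Posterior ∝ prior × likelihood, so P(k | x) ∝ P(Z=k) f_k(x); normalise over all components.
Evaluate each component's likelihood at the observed value:
  f_1 = C(11,7)·0.40^7·0.60^4 = 330·0.0016384·0.1296 = 0.0700711
  f_2 = C(11,7)·0.73^7·0.27^4 = 330·0.110474·0.00531441 = 0.193744
  f_3 = C(11,7)·0.79^7·0.21^4 = 330·0.192039·0.00194481 = 0.123248
  f_4 = C(11,7)·0.90^7·0.10^4 = 330·0.478297·0.0001 = 0.0157838
Unnormalised posteriors:
  P(Z=1)·f_1 = 0.28 × 0.0700711 = 0.0196199
  P(Z=2)·f_2 = 0.20 × 0.193744 = 0.0387489
  P(Z=3)·f_3 = 0.25 × 0.123248 = 0.0308121
  P(Z=4)·f_4 = 0.27 × 0.0157838 = 0.00426163
Evidence: 0.0196199 + 0.0387489 + 0.0308121 + 0.00426163 = 0.0934425
P(Level 1 | data) = 0.0196199 / 0.0934425 ≈ 0.2100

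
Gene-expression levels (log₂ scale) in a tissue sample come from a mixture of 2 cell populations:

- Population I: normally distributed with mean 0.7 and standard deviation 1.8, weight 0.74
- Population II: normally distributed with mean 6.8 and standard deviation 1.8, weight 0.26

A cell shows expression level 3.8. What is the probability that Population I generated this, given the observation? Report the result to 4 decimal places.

0.7215

Apply Bayes' rule: the posterior for each component is proportional to its prior times its likelihood at x.
Normal densities:
  p_I = 0.0503
  p_II = 0.0552651
Unnormalised posteriors:
  π_I·p_I = 0.74 × 0.0503 = 0.037222
  π_II·p_II = 0.26 × 0.0552651 = 0.0143689
Marginal: 0.037222 + 0.0143689 = 0.0515909
P(Population I | x) = 0.037222 / 0.0515909 ≈ 0.7215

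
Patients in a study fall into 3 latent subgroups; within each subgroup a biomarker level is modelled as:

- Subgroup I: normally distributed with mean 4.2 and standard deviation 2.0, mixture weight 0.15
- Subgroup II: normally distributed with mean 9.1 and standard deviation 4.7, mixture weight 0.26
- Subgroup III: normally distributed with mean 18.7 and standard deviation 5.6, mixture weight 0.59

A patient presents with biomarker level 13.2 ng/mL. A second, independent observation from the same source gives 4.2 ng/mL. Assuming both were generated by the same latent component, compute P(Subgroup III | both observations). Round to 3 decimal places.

0.080

P(component k | x) = P(Z=k)·f_k(x) / marginal(x), where marginal(x) = Σ_j P(Z=j)·f_j(x).
Since both observations come from the same component, the likelihood for component k is f_k(x₁)·f_k(x₂).
  L_I = [7.99187e-06] × [0.199471] = 1.59415e-06
  L_II = [0.0580187] × [0.0492937] = 0.00285995
  L_III = [0.0439806] × [0.00249391] = 0.000109683
Unnormalised posteriors:
  P(Z=I)·L_I = 0.15 × 1.59415e-06 = 2.39122e-07
  P(Z=II)·L_II = 0.26 × 0.00285995 = 0.000743588
  P(Z=III)·L_III = 0.59 × 0.000109683 = 6.47132e-05
Evidence: 2.39122e-07 + 0.000743588 + 6.47132e-05 = 0.00080854
P(Subgroup III | x₁, x₂) = 6.47132e-05 / 0.00080854 ≈ 0.080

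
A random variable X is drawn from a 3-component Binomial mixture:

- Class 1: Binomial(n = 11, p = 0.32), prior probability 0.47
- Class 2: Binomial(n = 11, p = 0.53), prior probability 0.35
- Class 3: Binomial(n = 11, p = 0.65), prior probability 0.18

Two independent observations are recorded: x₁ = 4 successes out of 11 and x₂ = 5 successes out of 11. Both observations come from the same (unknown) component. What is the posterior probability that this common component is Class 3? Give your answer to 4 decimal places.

By Bayes' theorem, P(k | x) = π_k f_k(x) / Σ_j π_j f_j(x).
Since both observations come from the same component, the likelihood for component k is f_k(x₁)·f_k(x₂).
  L_1 = [0.232636] × [0.153266] = 0.0356551
  L_2 = [0.131918] × [0.208261] = 0.0274733
  L_3 = [0.0379004] × [0.098541] = 0.00373474
Unnormalised posteriors:
  π_1·L_1 = 0.47 × 0.0356551 = 0.0167579
  π_2·L_2 = 0.35 × 0.0274733 = 0.00961566
  π_3·L_3 = 0.18 × 0.00373474 = 0.000672254
Denominator: 0.0167579 + 0.00961566 + 0.000672254 = 0.0270458
Responsibility of Class 3: 0.000672254 / 0.0270458 ≈ 0.0249

0.0249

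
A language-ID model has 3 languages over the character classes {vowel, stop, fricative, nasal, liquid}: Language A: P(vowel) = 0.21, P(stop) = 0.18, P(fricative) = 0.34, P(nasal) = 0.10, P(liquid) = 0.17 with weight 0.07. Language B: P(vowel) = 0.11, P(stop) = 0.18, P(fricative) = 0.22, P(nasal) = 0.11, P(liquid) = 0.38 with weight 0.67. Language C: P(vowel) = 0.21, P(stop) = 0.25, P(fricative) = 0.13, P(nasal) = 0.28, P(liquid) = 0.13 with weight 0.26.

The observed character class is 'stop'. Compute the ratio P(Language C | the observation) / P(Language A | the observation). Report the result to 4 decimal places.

5.1587

Posterior odds = (π_i f_i(x)) / (π_j f_j(x)); the normalising sum cancels.
Component likelihoods at x = 'stop':
  L_A = P(stop | comp) = 0.18
  L_B = P(stop | comp) = 0.18
  L_C = P(stop | comp) = 0.25
0.065 / 0.0126 ≈ 5.1587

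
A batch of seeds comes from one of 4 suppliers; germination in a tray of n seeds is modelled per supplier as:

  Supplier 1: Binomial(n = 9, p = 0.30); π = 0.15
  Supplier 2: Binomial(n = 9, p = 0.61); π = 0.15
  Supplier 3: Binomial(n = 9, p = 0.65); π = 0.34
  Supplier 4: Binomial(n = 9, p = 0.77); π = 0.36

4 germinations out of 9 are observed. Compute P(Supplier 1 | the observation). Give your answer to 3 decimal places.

The responsibility of component k is π_k f_k(x) divided by Σ_j π_j f_j(x).
Evaluate each component's likelihood at the observed value:
  p_1 = C(9,4)·0.30^4·0.70^5 = 126·0.0081·0.16807 = 0.171532
  p_2 = C(9,4)·0.61^4·0.39^5 = 126·0.138458·0.00902242 = 0.157403
  p_3 = C(9,4)·0.65^4·0.35^5 = 126·0.178506·0.00525219 = 0.118131
  p_4 = C(9,4)·0.77^4·0.23^5 = 126·0.35153·0.000643634 = 0.0285084
Unnormalised posteriors:
  π_1·p_1 = 0.15 × 0.171532 = 0.0257298
  π_2·p_2 = 0.15 × 0.157403 = 0.0236104
  π_3·p_3 = 0.34 × 0.118131 = 0.0401646
  π_4·p_4 = 0.36 × 0.0285084 = 0.010263
Sum: 0.0257298 + 0.0236104 + 0.0401646 + 0.010263 = 0.0997679
P(Supplier 1 | the observation) ≈ 0.258

0.258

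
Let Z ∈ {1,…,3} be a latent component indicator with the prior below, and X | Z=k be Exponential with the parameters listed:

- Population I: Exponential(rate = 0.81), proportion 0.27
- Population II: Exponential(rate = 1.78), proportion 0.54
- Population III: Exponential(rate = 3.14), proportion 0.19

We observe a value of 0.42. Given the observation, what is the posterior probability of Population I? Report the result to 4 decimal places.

0.2020

The responsibility of component k is π_k f_k(x) divided by Σ_j π_j f_j(x).
Exponential densities:
  p_I = 0.576419
  p_II = 0.842833
  p_III = 0.839812
Weight by the priors:
  π_I·p_I = 0.27 × 0.576419 = 0.155633
  π_II·p_II = 0.54 × 0.842833 = 0.45513
  π_III·p_III = 0.19 × 0.839812 = 0.159564
Sum: 0.155633 + 0.45513 + 0.159564 = 0.770327
Responsibility of Population I: 0.155633 / 0.770327 ≈ 0.2020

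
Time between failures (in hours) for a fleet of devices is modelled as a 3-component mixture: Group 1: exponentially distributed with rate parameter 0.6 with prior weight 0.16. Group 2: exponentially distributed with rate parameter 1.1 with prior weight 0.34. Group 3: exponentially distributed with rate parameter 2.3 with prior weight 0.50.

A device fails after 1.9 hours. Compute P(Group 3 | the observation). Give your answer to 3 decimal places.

P(component k | x) = π_k·f_k(x) / marginal(x), where marginal(x) = Σ_j π_j·f_j(x).
Component likelihoods at x = 1.9 hours:
  f_1 = 0.6·e^(−0.6·1.9) = 0.6·e^(−1.1400) = 0.191891
  f_2 = 1.1·e^(−1.1·1.9) = 1.1·e^(−2.0900) = 0.136056
  f_3 = 2.3·e^(−2.3·1.9) = 2.3·e^(−4.3700) = 0.0290979
Weight by the priors:
  π_1·f_1 = 0.16 × 0.191891 = 0.0307026
  π_2·f_2 = 0.34 × 0.136056 = 0.046259
  π_3·f_3 = 0.50 × 0.0290979 = 0.0145489
Evidence: 0.0307026 + 0.046259 + 0.0145489 = 0.0915105
P(Group 3 | 1.9 hours) = 0.0145489 / 0.0915105 ≈ 0.159

0.159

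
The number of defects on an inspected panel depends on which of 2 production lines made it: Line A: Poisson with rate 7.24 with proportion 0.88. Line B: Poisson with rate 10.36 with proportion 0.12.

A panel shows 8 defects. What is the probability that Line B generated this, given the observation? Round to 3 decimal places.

0.096

The responsibility of component k is π_k f_k(x) divided by Σ_j π_j f_j(x).
Poisson probabilities:
  L_A = e^(−7.24)·7.24^8/8! = 0.134306
  L_B = e^(−10.36)·10.36^8/8! = 0.104248
Unnormalised posteriors:
  π_A·L_A = 0.88 × 0.134306 = 0.118189
  π_B·L_B = 0.12 × 0.104248 = 0.0125097
Denominator: 0.118189 + 0.0125097 = 0.130699
Responsibility of Line B: 0.0125097 / 0.130699 ≈ 0.096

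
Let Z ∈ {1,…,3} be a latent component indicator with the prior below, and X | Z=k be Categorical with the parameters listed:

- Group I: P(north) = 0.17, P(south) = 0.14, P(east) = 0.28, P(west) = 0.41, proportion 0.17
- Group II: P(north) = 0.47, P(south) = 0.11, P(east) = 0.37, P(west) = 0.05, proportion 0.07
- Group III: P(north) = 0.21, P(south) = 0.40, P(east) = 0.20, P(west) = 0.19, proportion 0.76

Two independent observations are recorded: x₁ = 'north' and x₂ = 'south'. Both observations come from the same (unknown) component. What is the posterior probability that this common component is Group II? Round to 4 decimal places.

Apply Bayes' rule: the posterior for each component is proportional to its prior times its likelihood at x.
Since both observations come from the same component, the likelihood for component k is f_k(x₁)·f_k(x₂).
  p_I = [P(north | comp) = 0.17] × [0.14] = 0.0238
  p_II = [P(north | comp) = 0.47] × [0.11] = 0.0517
  p_III = [P(north | comp) = 0.21] × [0.4] = 0.084
Multiply by the mixture weights:
  P(Z=I)·p_I = 0.17 × 0.0238 = 0.004046
  P(Z=II)·p_II = 0.07 × 0.0517 = 0.003619
  P(Z=III)·p_III = 0.76 × 0.084 = 0.06384
Sum: 0.004046 + 0.003619 + 0.06384 = 0.071505
Responsibility of Group II: 0.003619 / 0.071505 ≈ 0.0506

0.0506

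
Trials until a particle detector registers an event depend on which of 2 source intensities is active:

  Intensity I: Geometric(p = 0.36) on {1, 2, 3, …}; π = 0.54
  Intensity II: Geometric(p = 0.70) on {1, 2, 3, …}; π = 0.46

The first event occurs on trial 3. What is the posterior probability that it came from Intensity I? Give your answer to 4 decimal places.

0.7332

P(component k | x) = π_k·f_k(x) / marginal(x), where marginal(x) = Σ_j π_j·f_j(x).
Evaluate each component's likelihood at the observed value:
  L_I = 0.147456
  L_II = 0.063
Multiply by the mixture weights:
  π_I·L_I = 0.54 × 0.147456 = 0.0796262
  π_II·L_II = 0.46 × 0.063 = 0.02898
Normaliser: 0.0796262 + 0.02898 = 0.108606
So the posterior for Intensity I is 0.0796262 / 0.108606 ≈ 0.7332.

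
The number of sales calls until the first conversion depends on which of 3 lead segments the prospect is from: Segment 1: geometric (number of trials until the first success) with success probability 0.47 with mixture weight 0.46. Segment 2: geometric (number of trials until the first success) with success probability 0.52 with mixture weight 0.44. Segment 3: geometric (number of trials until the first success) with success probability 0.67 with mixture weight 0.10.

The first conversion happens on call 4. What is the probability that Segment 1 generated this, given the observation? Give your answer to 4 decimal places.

The responsibility of component k is π_k f_k(x) divided by Σ_j π_j f_j(x).
Geometric probabilities:
  L_1 = 0.47·(1−0.47)^3 = 0.47·0.148877 = 0.0699722
  L_2 = 0.52·(1−0.52)^3 = 0.52·0.110592 = 0.0575078
  L_3 = 0.67·(1−0.67)^3 = 0.67·0.035937 = 0.0240778
Weight by the priors:
  π_1·L_1 = 0.46 × 0.0699722 = 0.0321872
  π_2·L_2 = 0.44 × 0.0575078 = 0.0253034
  π_3·L_3 = 0.10 × 0.0240778 = 0.00240778
Evidence: 0.0321872 + 0.0253034 + 0.00240778 = 0.0598984
P(Segment 1 | the observation) = 0.0321872 / 0.0598984 ≈ 0.5374

0.5374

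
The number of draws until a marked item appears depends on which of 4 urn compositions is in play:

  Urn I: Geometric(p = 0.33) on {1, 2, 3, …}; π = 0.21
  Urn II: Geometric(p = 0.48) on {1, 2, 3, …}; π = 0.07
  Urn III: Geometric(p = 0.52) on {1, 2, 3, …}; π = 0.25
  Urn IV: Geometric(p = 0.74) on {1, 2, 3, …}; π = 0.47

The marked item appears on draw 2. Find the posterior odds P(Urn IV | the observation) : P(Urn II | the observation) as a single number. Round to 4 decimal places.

5.1756

Only the two components matter; the odds are (w_i f_i(x)) / (w_j f_j(x)).
Geometric probabilities:
  p_I = 0.33·(1−0.33)^1 = 0.33·0.67 = 0.2211
  p_II = 0.48·(1−0.48)^1 = 0.48·0.52 = 0.2496
  p_III = 0.52·(1−0.52)^1 = 0.52·0.48 = 0.2496
  p_IV = 0.74·(1−0.74)^1 = 0.74·0.26 = 0.1924
Odds = (0.47/0.07) × (0.1924/0.2496) = 6.71429 × 0.770833 ≈ 5.1756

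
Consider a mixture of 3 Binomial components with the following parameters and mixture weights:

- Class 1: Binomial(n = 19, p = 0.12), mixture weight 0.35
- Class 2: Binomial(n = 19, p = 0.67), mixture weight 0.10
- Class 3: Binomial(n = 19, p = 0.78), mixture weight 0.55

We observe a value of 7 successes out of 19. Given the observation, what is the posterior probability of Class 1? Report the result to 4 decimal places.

P(component k | x) = w_k·f_k(x) / marginal(x), where marginal(x) = Σ_j w_j·f_j(x).
Binomial probabilities:
  L_1 = 0.00389393
  L_2 = 0.00509352
  L_3 = 0.000113779
Multiply by the mixture weights:
  w_1·L_1 = 0.35 × 0.00389393 = 0.00136287
  w_2·L_2 = 0.10 × 0.00509352 = 0.000509352
  w_3·L_3 = 0.55 × 0.000113779 = 6.25784e-05
Denominator: 0.00136287 + 0.000509352 + 6.25784e-05 = 0.00193481
P(Class 1 | 7 successes out of 19) ≈ 0.7044

0.7044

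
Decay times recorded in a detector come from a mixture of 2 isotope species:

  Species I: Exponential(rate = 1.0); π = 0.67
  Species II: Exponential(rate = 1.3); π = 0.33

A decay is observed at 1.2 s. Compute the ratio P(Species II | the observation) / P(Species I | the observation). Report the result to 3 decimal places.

0.447

Posterior odds = (π_i f_i(x)) / (π_j f_j(x)); the normalising sum cancels.
Component likelihoods at x = 1.2 s:
  f_I = 1.0·e^(−1.0·1.2) = 1.0·e^(−1.2000) = 0.301194
  f_II = 1.3·e^(−1.3·1.2) = 1.3·e^(−1.5600) = 0.273177
Odds = (0.33/0.67) × (0.273177/0.301194) = 0.492537 × 0.906979 ≈ 0.447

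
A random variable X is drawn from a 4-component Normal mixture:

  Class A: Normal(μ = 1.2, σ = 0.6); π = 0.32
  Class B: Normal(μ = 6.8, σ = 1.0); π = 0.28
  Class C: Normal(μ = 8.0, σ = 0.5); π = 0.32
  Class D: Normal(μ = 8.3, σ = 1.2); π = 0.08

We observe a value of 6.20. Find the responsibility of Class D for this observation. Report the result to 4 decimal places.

P(component k | x) = π_k·f_k(x) / marginal(x), where marginal(x) = Σ_j π_j·f_j(x).
Normal densities:
  f_A = (1/(0.6·√(2π)))·exp(−(6.20−1.2)²/(2·0.6²)) = 0.664904·exp(-34.72222) = 5.53464e-16
  f_B = (1/(1.0·√(2π)))·exp(−(6.20−6.8)²/(2·1.0²)) = 0.398942·exp(-0.18000) = 0.333225
  f_C = (1/(0.5·√(2π)))·exp(−(6.20−8.0)²/(2·0.5²)) = 0.797885·exp(-6.48000) = 0.0012238
  f_D = (1/(1.2·√(2π)))·exp(−(6.20−8.3)²/(2·1.2²)) = 0.332452·exp(-1.53125) = 0.0718978
Multiply by the mixture weights:
  π_A·f_A = 0.32 × 5.53464e-16 = 1.77108e-16
  π_B·f_B = 0.28 × 0.333225 = 0.0933029
  π_C·f_C = 0.32 × 0.0012238 = 0.000391617
  π_D·f_D = 0.08 × 0.0718978 = 0.00575182
Marginal: 1.77108e-16 + 0.0933029 + 0.000391617 + 0.00575182 = 0.0994463
Responsibility of Class D: 0.00575182 / 0.0994463 ≈ 0.0578

0.0578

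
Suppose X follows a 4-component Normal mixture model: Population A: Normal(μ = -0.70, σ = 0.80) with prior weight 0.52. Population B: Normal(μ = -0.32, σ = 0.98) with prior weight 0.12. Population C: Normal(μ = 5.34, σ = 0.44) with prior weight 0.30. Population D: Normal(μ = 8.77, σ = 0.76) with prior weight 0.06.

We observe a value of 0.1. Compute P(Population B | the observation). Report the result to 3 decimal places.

P(component k | x) = P(Z=k)·f_k(x) / marginal(x), where marginal(x) = Σ_j P(Z=j)·f_j(x).
Normal densities:
  L_A = 0.302463
  L_B = 0.371364
  L_C = 1.44623e-31
  L_D = 2.88763e-29
Multiply by the mixture weights:
  P(Z=A)·L_A = 0.52 × 0.302463 = 0.157281
  P(Z=B)·L_B = 0.12 × 0.371364 = 0.0445637
  P(Z=C)·L_C = 0.30 × 1.44623e-31 = 4.33868e-32
  P(Z=D)·L_D = 0.06 × 2.88763e-29 = 1.73258e-30
Marginal: 0.157281 + 0.0445637 + 4.33868e-32 + 1.73258e-30 = 0.201845
P(Population B | data) ≈ 0.221

0.221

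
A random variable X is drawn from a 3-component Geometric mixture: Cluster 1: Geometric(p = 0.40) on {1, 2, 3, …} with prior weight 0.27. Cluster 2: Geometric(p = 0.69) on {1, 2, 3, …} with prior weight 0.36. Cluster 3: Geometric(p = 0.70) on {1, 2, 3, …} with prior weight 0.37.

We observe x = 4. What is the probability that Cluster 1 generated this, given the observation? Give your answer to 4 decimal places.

0.6184

Apply Bayes' rule: the posterior for each component is proportional to its prior times its likelihood at x.
Geometric probabilities:
  p_1 = 0.40·(1−0.40)^3 = 0.40·0.216 = 0.0864
  p_2 = 0.69·(1−0.69)^3 = 0.69·0.029791 = 0.0205558
  p_3 = 0.70·(1−0.70)^3 = 0.70·0.027 = 0.0189
Unnormalised posteriors:
  π_1·p_1 = 0.27 × 0.0864 = 0.023328
  π_2·p_2 = 0.36 × 0.0205558 = 0.00740008
  π_3·p_3 = 0.37 × 0.0189 = 0.006993
Sum: 0.023328 + 0.00740008 + 0.006993 = 0.0377211
Responsibility of Cluster 1: 0.023328 / 0.0377211 ≈ 0.6184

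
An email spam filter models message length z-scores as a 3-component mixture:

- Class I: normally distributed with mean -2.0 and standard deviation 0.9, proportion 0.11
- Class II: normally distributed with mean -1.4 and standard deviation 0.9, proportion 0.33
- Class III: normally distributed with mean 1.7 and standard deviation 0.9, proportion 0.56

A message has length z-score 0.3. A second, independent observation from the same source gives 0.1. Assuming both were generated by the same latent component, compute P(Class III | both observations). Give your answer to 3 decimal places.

0.709

Posterior ∝ prior × likelihood, so P(k | x) ∝ π_k f_k(x); normalise over all components.
Since both observations come from the same component, the likelihood for component k is f_k(x₁)·f_k(x₂).
  p_I = [(1/(0.9·√(2π)))·exp(−(0.3−-2.0)²/(2·0.9²)) = 0.443269·exp(-3.26543) = 0.0169242] × [0.0291354] = 0.000493094
  p_II = [(1/(0.9·√(2π)))·exp(−(0.3−-1.4)²/(2·0.9²)) = 0.443269·exp(-1.78395) = 0.0744574] × [0.11053] = 0.00822978
  p_III = [(1/(0.9·√(2π)))·exp(−(0.3−1.7)²/(2·0.9²)) = 0.443269·exp(-1.20988) = 0.132198] × [0.0912799] = 0.012067
Unnormalised posteriors:
  π_I·p_I = 0.11 × 0.000493094 = 5.42404e-05
  π_II·p_II = 0.33 × 0.00822978 = 0.00271583
  π_III·p_III = 0.56 × 0.012067 = 0.00675753
Marginal: 5.42404e-05 + 0.00271583 + 0.00675753 = 0.0095276
P(Class III | x) = 0.00675753 / 0.0095276 ≈ 0.709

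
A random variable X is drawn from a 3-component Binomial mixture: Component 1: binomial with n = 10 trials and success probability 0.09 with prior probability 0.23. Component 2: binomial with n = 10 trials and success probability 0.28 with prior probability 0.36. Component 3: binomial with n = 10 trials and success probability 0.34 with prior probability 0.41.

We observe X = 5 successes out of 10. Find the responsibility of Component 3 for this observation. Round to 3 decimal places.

Posterior ∝ prior × likelihood, so P(k | x) ∝ π_k f_k(x); normalise over all components.
Component likelihoods at x = 5 successes out of 10:
  f_1 = 0.000928582
  f_2 = 0.0839176
  f_3 = 0.143389
Unnormalised posteriors:
  π_1·f_1 = 0.23 × 0.000928582 = 0.000213574
  π_2·f_2 = 0.36 × 0.0839176 = 0.0302103
  π_3·f_3 = 0.41 × 0.143389 = 0.0587894
Normaliser: 0.000213574 + 0.0302103 + 0.0587894 = 0.0892133
Responsibility of Component 3: 0.0587894 / 0.0892133 ≈ 0.659

0.659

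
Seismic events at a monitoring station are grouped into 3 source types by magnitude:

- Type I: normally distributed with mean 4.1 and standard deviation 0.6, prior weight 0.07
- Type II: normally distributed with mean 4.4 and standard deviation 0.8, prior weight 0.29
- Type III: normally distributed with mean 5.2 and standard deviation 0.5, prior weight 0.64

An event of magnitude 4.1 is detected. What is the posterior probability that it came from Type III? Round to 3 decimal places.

Posterior ∝ prior × likelihood, so P(k | x) ∝ π_k f_k(x); normalise over all components.
Normal densities:
  L_I = (1/(0.6·√(2π)))·exp(−(4.1−4.1)²/(2·0.6²)) = 0.664904·exp(-0.00000) = 0.664904
  L_II = (1/(0.8·√(2π)))·exp(−(4.1−4.4)²/(2·0.8²)) = 0.498678·exp(-0.07031) = 0.464819
  L_III = (1/(0.5·√(2π)))·exp(−(4.1−5.2)²/(2·0.5²)) = 0.797885·exp(-2.42000) = 0.0709492
Multiply by the mixture weights:
  π_I·L_I = 0.07 × 0.664904 = 0.0465433
  π_II·L_II = 0.29 × 0.464819 = 0.134797
  π_III·L_III = 0.64 × 0.0709492 = 0.0454075
Marginal: 0.0465433 + 0.134797 + 0.0454075 = 0.226748
P(Type III | data) = 0.0454075 / 0.226748 ≈ 0.200

0.200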